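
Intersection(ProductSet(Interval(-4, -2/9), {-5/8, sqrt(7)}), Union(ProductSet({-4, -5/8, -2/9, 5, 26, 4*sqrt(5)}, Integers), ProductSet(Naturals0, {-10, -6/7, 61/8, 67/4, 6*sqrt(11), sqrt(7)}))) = EmptySet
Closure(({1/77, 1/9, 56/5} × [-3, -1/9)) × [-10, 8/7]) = ({1/77, 1/9, 56/5} × [-3, -1/9]) × [-10, 8/7]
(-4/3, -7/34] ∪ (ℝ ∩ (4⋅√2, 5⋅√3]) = (-4/3, -7/34] ∪ (4⋅√2, 5⋅√3]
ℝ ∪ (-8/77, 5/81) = (-∞, ∞)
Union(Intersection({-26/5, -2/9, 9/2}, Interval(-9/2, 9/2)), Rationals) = Rationals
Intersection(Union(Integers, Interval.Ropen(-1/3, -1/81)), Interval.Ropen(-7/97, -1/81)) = Interval.Ropen(-7/97, -1/81)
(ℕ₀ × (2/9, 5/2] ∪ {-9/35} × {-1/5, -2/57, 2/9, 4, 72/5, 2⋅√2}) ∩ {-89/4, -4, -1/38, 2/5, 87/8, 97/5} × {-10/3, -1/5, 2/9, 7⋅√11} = ∅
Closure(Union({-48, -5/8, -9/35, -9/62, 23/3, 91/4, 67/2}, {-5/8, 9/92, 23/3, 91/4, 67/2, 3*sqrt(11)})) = {-48, -5/8, -9/35, -9/62, 9/92, 23/3, 91/4, 67/2, 3*sqrt(11)}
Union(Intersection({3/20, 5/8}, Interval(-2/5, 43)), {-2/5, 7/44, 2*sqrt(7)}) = {-2/5, 3/20, 7/44, 5/8, 2*sqrt(7)}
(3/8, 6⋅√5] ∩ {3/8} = ∅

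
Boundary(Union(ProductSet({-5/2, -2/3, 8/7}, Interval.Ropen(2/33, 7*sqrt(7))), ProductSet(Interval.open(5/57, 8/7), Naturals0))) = Union(ProductSet({-5/2, -2/3, 8/7}, Interval(2/33, 7*sqrt(7))), ProductSet(Interval(5/57, 8/7), Naturals0))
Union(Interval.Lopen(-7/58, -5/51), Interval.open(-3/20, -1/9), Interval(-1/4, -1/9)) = Interval(-1/4, -5/51)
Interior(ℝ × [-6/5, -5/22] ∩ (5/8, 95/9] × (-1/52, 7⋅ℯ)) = ∅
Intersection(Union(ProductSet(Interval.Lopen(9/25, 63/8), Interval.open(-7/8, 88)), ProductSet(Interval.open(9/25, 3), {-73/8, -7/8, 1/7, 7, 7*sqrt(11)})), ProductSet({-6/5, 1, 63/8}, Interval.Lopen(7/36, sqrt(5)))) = ProductSet({1, 63/8}, Interval.Lopen(7/36, sqrt(5)))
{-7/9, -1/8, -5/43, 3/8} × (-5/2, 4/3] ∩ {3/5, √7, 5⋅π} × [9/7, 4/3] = ∅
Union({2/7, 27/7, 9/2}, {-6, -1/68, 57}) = {-6, -1/68, 2/7, 27/7, 9/2, 57}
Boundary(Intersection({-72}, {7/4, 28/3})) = EmptySet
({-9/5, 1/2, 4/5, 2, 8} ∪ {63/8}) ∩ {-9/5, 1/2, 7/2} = {-9/5, 1/2}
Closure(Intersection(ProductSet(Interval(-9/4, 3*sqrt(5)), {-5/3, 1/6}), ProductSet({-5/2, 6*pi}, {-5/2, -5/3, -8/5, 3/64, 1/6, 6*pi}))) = EmptySet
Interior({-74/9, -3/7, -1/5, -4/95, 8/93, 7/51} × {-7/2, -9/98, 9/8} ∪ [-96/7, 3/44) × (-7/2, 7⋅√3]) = (-96/7, 3/44) × (-7/2, 7⋅√3)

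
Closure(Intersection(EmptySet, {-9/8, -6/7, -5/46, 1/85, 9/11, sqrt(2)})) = EmptySet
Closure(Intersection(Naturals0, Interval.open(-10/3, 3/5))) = Range(0, 1, 1)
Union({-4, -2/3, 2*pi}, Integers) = Union({-2/3, 2*pi}, Integers)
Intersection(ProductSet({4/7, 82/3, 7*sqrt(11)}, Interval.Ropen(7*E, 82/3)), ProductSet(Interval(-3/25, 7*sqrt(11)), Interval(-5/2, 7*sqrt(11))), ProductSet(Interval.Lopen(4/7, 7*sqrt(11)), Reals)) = ProductSet({7*sqrt(11)}, Interval(7*E, 7*sqrt(11)))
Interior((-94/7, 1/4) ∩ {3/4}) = ∅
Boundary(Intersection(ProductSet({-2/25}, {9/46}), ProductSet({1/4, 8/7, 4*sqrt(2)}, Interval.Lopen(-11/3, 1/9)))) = EmptySet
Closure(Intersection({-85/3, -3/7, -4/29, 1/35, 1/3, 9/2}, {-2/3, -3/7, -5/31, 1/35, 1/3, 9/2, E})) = {-3/7, 1/35, 1/3, 9/2}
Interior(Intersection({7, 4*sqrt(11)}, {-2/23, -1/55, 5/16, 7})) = EmptySet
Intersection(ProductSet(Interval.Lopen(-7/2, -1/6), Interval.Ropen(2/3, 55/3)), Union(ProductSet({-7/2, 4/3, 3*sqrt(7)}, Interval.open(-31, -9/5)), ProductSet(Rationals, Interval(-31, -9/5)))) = EmptySet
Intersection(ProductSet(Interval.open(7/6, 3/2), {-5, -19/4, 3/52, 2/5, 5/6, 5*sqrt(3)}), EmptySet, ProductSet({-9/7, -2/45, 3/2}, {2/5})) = EmptySet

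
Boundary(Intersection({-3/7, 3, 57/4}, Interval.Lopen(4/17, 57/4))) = {3, 57/4}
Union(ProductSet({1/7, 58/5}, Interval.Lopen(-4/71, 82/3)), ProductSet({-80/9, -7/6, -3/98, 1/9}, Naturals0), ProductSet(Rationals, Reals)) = ProductSet(Rationals, Reals)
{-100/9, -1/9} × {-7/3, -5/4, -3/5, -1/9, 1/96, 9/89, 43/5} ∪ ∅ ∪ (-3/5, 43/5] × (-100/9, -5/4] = ((-3/5, 43/5] × (-100/9, -5/4]) ∪ ({-100/9, -1/9} × {-7/3, -5/4, -3/5, -1/9, 1/96, 9/89, 43/5})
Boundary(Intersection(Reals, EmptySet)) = EmptySet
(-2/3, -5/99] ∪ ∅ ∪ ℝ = (-∞, ∞)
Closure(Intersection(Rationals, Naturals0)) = Naturals0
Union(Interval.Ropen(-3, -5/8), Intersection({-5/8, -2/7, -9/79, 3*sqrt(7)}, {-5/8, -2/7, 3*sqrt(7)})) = Union({-2/7, 3*sqrt(7)}, Interval(-3, -5/8))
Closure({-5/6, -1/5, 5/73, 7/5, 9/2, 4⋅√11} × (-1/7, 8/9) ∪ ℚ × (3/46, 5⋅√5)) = (ℝ × [3/46, 5⋅√5]) ∪ ({-5/6, -1/5, 5/73, 7/5, 9/2, 4⋅√11} × [-1/7, 8/9])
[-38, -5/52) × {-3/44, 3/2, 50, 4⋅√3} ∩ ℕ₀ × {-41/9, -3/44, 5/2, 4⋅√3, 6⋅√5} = ∅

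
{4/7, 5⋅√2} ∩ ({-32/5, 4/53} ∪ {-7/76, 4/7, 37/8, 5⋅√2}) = {4/7, 5⋅√2}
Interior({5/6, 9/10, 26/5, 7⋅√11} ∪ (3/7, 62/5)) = (3/7, 62/5)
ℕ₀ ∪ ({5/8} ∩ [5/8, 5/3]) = ℕ₀ ∪ {5/8}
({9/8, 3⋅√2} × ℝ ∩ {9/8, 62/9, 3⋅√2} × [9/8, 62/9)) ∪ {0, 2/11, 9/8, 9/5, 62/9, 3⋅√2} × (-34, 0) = ({9/8, 3⋅√2} × [9/8, 62/9)) ∪ ({0, 2/11, 9/8, 9/5, 62/9, 3⋅√2} × (-34, 0))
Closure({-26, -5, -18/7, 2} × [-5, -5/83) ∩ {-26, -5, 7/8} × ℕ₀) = ∅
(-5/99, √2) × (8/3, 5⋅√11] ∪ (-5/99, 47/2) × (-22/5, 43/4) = ((-5/99, 47/2) × (-22/5, 43/4)) ∪ ((-5/99, √2) × (8/3, 5⋅√11])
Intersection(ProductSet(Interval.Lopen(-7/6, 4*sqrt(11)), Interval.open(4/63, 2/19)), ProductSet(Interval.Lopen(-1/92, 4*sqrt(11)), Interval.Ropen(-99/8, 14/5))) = ProductSet(Interval.Lopen(-1/92, 4*sqrt(11)), Interval.open(4/63, 2/19))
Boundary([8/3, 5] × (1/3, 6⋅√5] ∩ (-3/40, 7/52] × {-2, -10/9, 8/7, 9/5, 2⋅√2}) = ∅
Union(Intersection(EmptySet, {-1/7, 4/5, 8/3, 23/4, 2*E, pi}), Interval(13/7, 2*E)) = Interval(13/7, 2*E)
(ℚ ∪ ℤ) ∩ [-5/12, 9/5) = ℚ ∩ [-5/12, 9/5)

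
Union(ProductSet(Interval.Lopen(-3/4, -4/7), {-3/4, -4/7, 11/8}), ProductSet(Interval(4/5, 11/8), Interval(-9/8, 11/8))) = Union(ProductSet(Interval.Lopen(-3/4, -4/7), {-3/4, -4/7, 11/8}), ProductSet(Interval(4/5, 11/8), Interval(-9/8, 11/8)))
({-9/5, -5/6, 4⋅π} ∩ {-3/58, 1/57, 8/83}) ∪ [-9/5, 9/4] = [-9/5, 9/4]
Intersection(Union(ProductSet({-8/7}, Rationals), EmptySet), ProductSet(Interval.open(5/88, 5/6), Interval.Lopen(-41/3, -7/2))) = EmptySet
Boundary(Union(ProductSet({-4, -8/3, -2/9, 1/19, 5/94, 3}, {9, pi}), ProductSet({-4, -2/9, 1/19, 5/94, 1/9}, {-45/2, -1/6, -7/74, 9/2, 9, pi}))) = Union(ProductSet({-4, -2/9, 1/19, 5/94, 1/9}, {-45/2, -1/6, -7/74, 9/2, 9, pi}), ProductSet({-4, -8/3, -2/9, 1/19, 5/94, 3}, {9, pi}))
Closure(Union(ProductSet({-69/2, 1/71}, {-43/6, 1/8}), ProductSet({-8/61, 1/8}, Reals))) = Union(ProductSet({-69/2, 1/71}, {-43/6, 1/8}), ProductSet({-8/61, 1/8}, Reals))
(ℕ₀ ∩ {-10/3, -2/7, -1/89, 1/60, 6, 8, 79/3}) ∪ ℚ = ℚ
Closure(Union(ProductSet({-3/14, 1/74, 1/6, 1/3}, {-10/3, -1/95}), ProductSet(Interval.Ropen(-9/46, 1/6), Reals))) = Union(ProductSet({-3/14, 1/74, 1/6, 1/3}, {-10/3, -1/95}), ProductSet(Interval(-9/46, 1/6), Reals))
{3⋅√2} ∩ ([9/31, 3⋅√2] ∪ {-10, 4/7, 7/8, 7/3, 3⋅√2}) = {3⋅√2}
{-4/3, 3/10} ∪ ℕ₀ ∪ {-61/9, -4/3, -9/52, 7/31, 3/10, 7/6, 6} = {-61/9, -4/3, -9/52, 7/31, 3/10, 7/6} ∪ ℕ₀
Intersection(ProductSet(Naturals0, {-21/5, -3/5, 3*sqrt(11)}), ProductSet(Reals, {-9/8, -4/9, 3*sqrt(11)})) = ProductSet(Naturals0, {3*sqrt(11)})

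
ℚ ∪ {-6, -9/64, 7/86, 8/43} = ℚ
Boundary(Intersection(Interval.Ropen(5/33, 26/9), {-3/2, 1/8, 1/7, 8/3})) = {8/3}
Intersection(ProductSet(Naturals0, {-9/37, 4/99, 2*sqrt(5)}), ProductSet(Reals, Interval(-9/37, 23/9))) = ProductSet(Naturals0, {-9/37, 4/99})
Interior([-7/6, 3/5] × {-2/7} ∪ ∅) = ∅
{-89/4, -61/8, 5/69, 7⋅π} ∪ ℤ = ℤ ∪ {-89/4, -61/8, 5/69, 7⋅π}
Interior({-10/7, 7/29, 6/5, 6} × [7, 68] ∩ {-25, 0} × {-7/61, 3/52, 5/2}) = ∅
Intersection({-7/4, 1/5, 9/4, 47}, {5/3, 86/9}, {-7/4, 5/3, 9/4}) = EmptySet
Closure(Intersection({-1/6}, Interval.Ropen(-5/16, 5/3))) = {-1/6}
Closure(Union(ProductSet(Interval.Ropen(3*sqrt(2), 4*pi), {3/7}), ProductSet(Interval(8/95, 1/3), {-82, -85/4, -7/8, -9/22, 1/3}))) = Union(ProductSet(Interval(8/95, 1/3), {-82, -85/4, -7/8, -9/22, 1/3}), ProductSet(Interval(3*sqrt(2), 4*pi), {3/7}))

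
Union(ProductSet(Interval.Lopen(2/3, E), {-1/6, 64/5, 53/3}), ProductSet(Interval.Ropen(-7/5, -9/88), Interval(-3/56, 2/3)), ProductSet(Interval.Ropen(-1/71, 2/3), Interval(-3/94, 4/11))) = Union(ProductSet(Interval.Ropen(-7/5, -9/88), Interval(-3/56, 2/3)), ProductSet(Interval.Ropen(-1/71, 2/3), Interval(-3/94, 4/11)), ProductSet(Interval.Lopen(2/3, E), {-1/6, 64/5, 53/3}))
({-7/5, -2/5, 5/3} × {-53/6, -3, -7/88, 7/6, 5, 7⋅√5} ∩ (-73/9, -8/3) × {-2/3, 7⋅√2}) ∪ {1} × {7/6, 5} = {1} × {7/6, 5}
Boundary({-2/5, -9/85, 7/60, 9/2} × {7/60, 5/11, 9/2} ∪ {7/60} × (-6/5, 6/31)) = ({7/60} × [-6/5, 6/31]) ∪ ({-2/5, -9/85, 7/60, 9/2} × {7/60, 5/11, 9/2})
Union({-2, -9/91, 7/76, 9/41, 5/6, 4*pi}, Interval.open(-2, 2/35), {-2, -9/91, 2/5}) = Union({7/76, 9/41, 2/5, 5/6, 4*pi}, Interval.Ropen(-2, 2/35))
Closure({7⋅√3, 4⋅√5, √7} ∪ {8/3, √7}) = {8/3, 7⋅√3, 4⋅√5, √7}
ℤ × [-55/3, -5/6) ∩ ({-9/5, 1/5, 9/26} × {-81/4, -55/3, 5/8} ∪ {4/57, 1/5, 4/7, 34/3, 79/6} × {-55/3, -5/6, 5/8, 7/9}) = ∅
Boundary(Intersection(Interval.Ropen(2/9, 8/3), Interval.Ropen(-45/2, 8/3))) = {2/9, 8/3}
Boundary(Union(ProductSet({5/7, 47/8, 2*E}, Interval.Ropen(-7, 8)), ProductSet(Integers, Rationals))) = Union(ProductSet({5/7, 47/8, 2*E}, Interval(-7, 8)), ProductSet(Integers, Reals))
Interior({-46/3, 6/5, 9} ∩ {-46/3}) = ∅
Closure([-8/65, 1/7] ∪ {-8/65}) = [-8/65, 1/7]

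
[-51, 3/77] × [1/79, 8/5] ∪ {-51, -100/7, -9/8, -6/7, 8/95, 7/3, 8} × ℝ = ({-51, -100/7, -9/8, -6/7, 8/95, 7/3, 8} × ℝ) ∪ ([-51, 3/77] × [1/79, 8/5])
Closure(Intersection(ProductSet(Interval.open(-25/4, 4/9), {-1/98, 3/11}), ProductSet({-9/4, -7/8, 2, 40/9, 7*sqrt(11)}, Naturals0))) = EmptySet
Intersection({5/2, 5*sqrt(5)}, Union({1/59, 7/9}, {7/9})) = EmptySet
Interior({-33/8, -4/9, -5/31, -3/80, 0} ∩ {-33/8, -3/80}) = ∅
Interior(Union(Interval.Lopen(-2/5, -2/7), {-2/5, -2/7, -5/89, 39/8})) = Interval.open(-2/5, -2/7)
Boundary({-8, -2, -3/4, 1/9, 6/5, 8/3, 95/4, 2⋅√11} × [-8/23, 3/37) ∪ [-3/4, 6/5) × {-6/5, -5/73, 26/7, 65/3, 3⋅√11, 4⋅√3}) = ({-8, -2, -3/4, 1/9, 6/5, 8/3, 95/4, 2⋅√11} × [-8/23, 3/37]) ∪ ([-3/4, 6/5] × {-6/5, -5/73, 26/7, 65/3, 3⋅√11, 4⋅√3})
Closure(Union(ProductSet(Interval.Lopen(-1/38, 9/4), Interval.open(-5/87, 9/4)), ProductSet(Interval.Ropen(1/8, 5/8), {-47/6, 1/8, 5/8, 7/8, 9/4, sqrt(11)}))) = Union(ProductSet({-1/38, 9/4}, Interval(-5/87, 9/4)), ProductSet(Interval(-1/38, 9/4), {-5/87, 9/4}), ProductSet(Interval.Lopen(-1/38, 9/4), Interval.open(-5/87, 9/4)), ProductSet(Interval(1/8, 5/8), {-47/6, 9/4, sqrt(11)}), ProductSet(Interval.Ropen(1/8, 5/8), {-47/6, 1/8, 5/8, 7/8, 9/4, sqrt(11)}))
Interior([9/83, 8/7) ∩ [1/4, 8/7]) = (1/4, 8/7)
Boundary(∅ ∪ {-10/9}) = {-10/9}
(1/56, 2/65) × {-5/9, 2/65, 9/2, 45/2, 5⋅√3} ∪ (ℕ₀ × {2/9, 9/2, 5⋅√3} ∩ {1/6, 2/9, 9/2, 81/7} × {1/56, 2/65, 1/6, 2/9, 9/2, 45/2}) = (1/56, 2/65) × {-5/9, 2/65, 9/2, 45/2, 5⋅√3}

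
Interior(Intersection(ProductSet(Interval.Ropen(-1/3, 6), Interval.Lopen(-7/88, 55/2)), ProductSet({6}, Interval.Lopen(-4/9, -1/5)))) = EmptySet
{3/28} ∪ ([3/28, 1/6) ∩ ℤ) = {3/28}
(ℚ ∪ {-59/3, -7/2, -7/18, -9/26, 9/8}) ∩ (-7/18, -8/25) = ℚ ∩ (-7/18, -8/25)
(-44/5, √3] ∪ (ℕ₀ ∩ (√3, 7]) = (-44/5, √3] ∪ {2, 3, …, 7}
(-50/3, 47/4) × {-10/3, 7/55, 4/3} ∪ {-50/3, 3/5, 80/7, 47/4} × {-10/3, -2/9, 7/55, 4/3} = ((-50/3, 47/4) × {-10/3, 7/55, 4/3}) ∪ ({-50/3, 3/5, 80/7, 47/4} × {-10/3, -2/9, 7/55, 4/3})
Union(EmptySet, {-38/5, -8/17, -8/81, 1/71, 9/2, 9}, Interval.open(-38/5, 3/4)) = Union({9/2, 9}, Interval.Ropen(-38/5, 3/4))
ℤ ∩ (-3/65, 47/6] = {0, 1, …, 7}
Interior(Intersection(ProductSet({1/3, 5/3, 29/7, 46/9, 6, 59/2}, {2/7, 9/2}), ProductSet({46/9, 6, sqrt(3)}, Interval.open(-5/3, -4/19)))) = EmptySet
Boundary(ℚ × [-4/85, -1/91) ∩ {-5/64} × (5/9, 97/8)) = ∅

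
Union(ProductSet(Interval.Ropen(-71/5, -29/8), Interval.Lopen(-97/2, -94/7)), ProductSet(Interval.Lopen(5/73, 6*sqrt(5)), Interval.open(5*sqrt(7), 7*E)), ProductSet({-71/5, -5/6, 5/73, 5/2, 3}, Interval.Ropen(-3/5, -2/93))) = Union(ProductSet({-71/5, -5/6, 5/73, 5/2, 3}, Interval.Ropen(-3/5, -2/93)), ProductSet(Interval.Ropen(-71/5, -29/8), Interval.Lopen(-97/2, -94/7)), ProductSet(Interval.Lopen(5/73, 6*sqrt(5)), Interval.open(5*sqrt(7), 7*E)))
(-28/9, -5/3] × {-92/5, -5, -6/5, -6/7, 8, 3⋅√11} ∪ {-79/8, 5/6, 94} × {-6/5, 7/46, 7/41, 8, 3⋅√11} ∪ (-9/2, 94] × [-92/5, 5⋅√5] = ({-79/8, 5/6, 94} × {-6/5, 7/46, 7/41, 8, 3⋅√11}) ∪ ((-9/2, 94] × [-92/5, 5⋅√5])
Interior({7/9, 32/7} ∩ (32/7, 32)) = ∅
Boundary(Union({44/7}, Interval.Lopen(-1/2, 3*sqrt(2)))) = {-1/2, 44/7, 3*sqrt(2)}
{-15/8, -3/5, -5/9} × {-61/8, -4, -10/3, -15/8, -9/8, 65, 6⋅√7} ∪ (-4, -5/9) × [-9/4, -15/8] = ((-4, -5/9) × [-9/4, -15/8]) ∪ ({-15/8, -3/5, -5/9} × {-61/8, -4, -10/3, -15/8, -9/8, 65, 6⋅√7})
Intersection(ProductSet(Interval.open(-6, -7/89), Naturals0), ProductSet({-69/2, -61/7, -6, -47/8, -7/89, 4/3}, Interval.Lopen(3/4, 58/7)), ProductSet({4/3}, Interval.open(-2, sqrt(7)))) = EmptySet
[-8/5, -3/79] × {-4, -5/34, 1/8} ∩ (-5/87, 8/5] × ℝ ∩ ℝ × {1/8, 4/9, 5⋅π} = (-5/87, -3/79] × {1/8}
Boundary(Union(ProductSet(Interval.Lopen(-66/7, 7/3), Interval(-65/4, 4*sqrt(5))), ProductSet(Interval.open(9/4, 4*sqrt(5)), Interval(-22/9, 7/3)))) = Union(ProductSet({-66/7}, Interval(-65/4, 4*sqrt(5))), ProductSet({4*sqrt(5)}, Interval(-22/9, 7/3)), ProductSet({-66/7, 7/3}, Union(Interval(-65/4, -22/9), Interval(7/3, 4*sqrt(5)))), ProductSet(Interval(-66/7, 7/3), {-65/4, 4*sqrt(5)}), ProductSet(Interval(7/3, 4*sqrt(5)), {-22/9, 7/3}))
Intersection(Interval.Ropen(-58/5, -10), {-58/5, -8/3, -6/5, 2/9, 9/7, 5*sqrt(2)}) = {-58/5}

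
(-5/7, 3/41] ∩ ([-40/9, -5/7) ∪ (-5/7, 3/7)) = (-5/7, 3/41]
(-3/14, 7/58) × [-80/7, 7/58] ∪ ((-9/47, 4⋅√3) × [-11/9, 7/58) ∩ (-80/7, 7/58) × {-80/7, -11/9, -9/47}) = (-3/14, 7/58) × [-80/7, 7/58]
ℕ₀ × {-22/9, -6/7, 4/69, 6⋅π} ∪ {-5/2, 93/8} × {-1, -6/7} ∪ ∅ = ({-5/2, 93/8} × {-1, -6/7}) ∪ (ℕ₀ × {-22/9, -6/7, 4/69, 6⋅π})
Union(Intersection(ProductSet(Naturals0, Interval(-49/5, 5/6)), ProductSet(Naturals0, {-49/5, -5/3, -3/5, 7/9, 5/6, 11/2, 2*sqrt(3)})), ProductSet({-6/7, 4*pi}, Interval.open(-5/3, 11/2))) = Union(ProductSet({-6/7, 4*pi}, Interval.open(-5/3, 11/2)), ProductSet(Naturals0, {-49/5, -5/3, -3/5, 7/9, 5/6}))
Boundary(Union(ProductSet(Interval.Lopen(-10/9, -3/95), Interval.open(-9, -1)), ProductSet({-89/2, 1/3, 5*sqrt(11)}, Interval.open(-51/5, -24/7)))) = Union(ProductSet({-10/9, -3/95}, Interval(-9, -1)), ProductSet({-89/2, 1/3, 5*sqrt(11)}, Interval(-51/5, -24/7)), ProductSet(Interval(-10/9, -3/95), {-9, -1}))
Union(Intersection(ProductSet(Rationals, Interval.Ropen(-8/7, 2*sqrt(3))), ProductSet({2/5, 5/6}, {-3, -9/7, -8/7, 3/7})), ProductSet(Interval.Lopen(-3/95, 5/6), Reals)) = ProductSet(Interval.Lopen(-3/95, 5/6), Reals)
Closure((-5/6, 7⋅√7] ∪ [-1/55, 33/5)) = [-5/6, 7⋅√7]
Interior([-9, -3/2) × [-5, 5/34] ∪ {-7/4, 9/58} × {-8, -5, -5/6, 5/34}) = (-9, -3/2) × (-5, 5/34)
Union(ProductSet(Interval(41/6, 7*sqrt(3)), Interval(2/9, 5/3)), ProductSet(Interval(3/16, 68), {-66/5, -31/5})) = Union(ProductSet(Interval(3/16, 68), {-66/5, -31/5}), ProductSet(Interval(41/6, 7*sqrt(3)), Interval(2/9, 5/3)))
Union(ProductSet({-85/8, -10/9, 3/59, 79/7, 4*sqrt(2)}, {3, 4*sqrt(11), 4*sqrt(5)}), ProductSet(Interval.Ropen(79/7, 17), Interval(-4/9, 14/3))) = Union(ProductSet({-85/8, -10/9, 3/59, 79/7, 4*sqrt(2)}, {3, 4*sqrt(11), 4*sqrt(5)}), ProductSet(Interval.Ropen(79/7, 17), Interval(-4/9, 14/3)))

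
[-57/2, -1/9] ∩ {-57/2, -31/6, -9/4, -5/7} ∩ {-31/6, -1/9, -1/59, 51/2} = {-31/6}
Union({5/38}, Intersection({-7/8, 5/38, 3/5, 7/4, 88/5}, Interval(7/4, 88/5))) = {5/38, 7/4, 88/5}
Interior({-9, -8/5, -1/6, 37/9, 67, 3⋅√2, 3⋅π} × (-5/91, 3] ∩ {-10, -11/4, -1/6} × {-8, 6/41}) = ∅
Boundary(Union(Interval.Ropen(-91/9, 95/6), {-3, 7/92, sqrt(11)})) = {-91/9, 95/6}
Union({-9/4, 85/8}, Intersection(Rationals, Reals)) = Rationals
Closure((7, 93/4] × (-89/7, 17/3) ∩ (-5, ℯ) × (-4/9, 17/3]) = ∅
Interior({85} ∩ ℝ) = ∅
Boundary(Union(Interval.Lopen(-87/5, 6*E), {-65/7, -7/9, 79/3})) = {-87/5, 79/3, 6*E}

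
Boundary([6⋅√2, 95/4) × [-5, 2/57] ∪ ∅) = ({95/4, 6⋅√2} × [-5, 2/57]) ∪ ([6⋅√2, 95/4] × {-5, 2/57})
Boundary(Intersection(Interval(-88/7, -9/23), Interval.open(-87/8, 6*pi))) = {-87/8, -9/23}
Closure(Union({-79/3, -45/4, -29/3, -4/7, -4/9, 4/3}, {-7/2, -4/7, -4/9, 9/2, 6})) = {-79/3, -45/4, -29/3, -7/2, -4/7, -4/9, 4/3, 9/2, 6}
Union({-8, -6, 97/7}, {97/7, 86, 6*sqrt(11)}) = {-8, -6, 97/7, 86, 6*sqrt(11)}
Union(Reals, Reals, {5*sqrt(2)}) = Reals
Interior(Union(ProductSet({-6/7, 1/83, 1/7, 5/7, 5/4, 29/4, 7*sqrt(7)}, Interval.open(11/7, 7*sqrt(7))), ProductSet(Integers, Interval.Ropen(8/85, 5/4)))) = EmptySet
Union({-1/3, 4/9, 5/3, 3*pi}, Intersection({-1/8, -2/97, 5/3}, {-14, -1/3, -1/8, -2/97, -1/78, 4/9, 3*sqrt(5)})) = {-1/3, -1/8, -2/97, 4/9, 5/3, 3*pi}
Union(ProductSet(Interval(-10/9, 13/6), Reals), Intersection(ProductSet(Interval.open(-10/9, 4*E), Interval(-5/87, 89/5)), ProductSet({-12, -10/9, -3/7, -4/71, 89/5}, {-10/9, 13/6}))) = ProductSet(Interval(-10/9, 13/6), Reals)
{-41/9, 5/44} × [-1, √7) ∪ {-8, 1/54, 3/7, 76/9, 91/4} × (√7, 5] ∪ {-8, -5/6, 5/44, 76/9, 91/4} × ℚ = ({-8, -5/6, 5/44, 76/9, 91/4} × ℚ) ∪ ({-41/9, 5/44} × [-1, √7)) ∪ ({-8, 1/54, 3/7, 76/9, 91/4} × (√7, 5])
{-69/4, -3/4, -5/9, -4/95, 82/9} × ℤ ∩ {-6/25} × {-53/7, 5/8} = ∅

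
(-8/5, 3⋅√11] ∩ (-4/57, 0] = (-4/57, 0]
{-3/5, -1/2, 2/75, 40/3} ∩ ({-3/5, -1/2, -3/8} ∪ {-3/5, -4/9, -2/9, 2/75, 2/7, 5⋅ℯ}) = {-3/5, -1/2, 2/75}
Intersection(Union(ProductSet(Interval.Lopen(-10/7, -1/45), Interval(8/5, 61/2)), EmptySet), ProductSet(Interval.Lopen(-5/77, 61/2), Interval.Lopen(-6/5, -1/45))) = EmptySet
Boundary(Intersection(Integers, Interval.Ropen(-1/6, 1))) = Range(0, 1, 1)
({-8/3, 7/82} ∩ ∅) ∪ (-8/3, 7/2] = (-8/3, 7/2]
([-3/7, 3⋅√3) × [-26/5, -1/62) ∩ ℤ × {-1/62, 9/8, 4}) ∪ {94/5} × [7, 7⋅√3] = {94/5} × [7, 7⋅√3]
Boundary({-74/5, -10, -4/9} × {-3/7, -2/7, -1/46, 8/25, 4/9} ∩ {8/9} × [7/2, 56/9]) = ∅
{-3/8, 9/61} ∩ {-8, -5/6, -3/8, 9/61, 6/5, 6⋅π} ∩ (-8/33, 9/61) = ∅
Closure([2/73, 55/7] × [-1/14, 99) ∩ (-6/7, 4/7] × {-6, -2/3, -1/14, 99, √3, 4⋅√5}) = [2/73, 4/7] × {-1/14, √3, 4⋅√5}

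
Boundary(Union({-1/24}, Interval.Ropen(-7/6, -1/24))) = {-7/6, -1/24}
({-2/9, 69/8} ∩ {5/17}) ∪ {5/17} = {5/17}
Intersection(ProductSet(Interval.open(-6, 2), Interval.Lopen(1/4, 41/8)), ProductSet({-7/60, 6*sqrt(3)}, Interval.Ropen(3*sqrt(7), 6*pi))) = EmptySet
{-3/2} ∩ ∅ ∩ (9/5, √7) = ∅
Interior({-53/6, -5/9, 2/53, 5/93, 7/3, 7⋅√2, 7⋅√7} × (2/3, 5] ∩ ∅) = ∅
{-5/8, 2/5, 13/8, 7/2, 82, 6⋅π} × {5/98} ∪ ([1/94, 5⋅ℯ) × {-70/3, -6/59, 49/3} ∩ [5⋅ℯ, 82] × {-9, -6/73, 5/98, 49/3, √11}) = {-5/8, 2/5, 13/8, 7/2, 82, 6⋅π} × {5/98}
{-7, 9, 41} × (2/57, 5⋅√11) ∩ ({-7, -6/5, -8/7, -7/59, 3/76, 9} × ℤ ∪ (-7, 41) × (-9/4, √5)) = ({-7, 9} × {1, 2, …, 16}) ∪ ({9} × (2/57, √5))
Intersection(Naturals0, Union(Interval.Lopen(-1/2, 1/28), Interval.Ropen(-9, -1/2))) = Range(0, 1, 1)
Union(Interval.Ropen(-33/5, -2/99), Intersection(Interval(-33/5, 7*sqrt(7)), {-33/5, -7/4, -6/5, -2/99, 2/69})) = Union({2/69}, Interval(-33/5, -2/99))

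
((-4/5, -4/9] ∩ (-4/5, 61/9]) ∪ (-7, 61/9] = (-7, 61/9]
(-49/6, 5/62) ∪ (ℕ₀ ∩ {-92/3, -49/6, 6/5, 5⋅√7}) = (-49/6, 5/62)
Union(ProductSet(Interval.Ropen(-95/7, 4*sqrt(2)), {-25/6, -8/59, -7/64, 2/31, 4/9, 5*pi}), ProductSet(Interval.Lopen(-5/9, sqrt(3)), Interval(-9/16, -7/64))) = Union(ProductSet(Interval.Ropen(-95/7, 4*sqrt(2)), {-25/6, -8/59, -7/64, 2/31, 4/9, 5*pi}), ProductSet(Interval.Lopen(-5/9, sqrt(3)), Interval(-9/16, -7/64)))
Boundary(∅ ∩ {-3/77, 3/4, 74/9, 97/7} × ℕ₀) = ∅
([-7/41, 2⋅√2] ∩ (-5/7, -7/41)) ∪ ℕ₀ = ℕ₀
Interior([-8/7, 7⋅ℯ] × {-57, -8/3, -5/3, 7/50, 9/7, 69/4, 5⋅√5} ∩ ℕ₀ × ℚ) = ∅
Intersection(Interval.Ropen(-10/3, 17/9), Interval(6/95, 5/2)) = Interval.Ropen(6/95, 17/9)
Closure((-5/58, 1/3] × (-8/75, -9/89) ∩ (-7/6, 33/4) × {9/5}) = ∅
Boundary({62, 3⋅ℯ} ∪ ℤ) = ℤ ∪ {3⋅ℯ}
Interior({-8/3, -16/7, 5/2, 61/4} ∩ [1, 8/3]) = ∅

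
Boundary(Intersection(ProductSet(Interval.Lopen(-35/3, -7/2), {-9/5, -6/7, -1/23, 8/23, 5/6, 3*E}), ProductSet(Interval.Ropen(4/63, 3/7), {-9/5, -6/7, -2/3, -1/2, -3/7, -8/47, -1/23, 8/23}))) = EmptySet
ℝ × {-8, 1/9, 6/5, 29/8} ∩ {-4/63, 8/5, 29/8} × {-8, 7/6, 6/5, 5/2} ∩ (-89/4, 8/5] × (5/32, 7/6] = ∅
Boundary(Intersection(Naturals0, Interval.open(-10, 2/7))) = Range(0, 1, 1)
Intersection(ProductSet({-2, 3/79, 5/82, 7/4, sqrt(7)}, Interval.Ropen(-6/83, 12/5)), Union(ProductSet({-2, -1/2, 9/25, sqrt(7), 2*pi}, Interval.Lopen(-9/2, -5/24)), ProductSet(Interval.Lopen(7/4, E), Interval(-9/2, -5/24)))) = EmptySet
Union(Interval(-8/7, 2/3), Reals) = Interval(-oo, oo)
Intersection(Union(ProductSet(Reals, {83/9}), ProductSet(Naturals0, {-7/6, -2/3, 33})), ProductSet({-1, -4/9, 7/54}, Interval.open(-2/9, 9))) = EmptySet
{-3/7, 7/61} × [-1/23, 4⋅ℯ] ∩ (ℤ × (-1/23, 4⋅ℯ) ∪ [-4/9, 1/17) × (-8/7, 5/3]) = {-3/7} × [-1/23, 5/3]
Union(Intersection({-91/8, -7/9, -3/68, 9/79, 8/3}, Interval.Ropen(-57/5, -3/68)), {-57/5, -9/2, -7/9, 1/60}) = {-57/5, -91/8, -9/2, -7/9, 1/60}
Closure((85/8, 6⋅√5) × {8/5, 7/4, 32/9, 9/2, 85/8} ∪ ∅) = [85/8, 6⋅√5] × {8/5, 7/4, 32/9, 9/2, 85/8}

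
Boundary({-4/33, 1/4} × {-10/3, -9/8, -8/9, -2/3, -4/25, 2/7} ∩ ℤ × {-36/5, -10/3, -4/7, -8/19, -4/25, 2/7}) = ∅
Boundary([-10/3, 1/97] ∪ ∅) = {-10/3, 1/97}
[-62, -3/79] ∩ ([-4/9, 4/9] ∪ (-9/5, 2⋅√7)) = (-9/5, -3/79]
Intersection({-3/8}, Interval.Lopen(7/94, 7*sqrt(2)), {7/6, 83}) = EmptySet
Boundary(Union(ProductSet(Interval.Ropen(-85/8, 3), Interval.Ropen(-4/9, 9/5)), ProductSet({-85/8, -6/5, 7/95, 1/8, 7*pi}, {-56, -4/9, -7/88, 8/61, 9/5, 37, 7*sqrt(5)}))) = Union(ProductSet({-85/8, 3}, Interval(-4/9, 9/5)), ProductSet({-85/8, 7*pi}, {-56, -4/9, -7/88, 8/61, 9/5, 37, 7*sqrt(5)}), ProductSet({-85/8, -6/5, 7/95, 1/8, 7*pi}, {-56, -4/9, 9/5, 37, 7*sqrt(5)}), ProductSet(Interval(-85/8, 3), {-4/9, 9/5}))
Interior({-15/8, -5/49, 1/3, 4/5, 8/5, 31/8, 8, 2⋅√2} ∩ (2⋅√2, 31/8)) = ∅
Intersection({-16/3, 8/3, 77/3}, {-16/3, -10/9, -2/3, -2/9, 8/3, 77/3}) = {-16/3, 8/3, 77/3}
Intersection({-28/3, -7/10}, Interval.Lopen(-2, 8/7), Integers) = EmptySet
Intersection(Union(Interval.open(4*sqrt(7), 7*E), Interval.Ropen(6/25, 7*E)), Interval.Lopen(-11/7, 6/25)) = {6/25}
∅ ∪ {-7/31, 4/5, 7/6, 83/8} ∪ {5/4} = {-7/31, 4/5, 7/6, 5/4, 83/8}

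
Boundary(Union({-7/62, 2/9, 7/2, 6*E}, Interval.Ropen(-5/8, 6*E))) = {-5/8, 6*E}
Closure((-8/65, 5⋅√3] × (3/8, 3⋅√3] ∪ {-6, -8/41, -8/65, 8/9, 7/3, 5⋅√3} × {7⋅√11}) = ({-8/65, 5⋅√3} × [3/8, 3⋅√3]) ∪ ([-8/65, 5⋅√3] × {3/8, 3⋅√3}) ∪ ({-6, -8/41, -8/65, 8/9, 7/3, 5⋅√3} × {7⋅√11}) ∪ ((-8/65, 5⋅√3] × (3/8, 3⋅√3])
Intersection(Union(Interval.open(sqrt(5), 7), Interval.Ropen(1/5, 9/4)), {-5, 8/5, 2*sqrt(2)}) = {8/5, 2*sqrt(2)}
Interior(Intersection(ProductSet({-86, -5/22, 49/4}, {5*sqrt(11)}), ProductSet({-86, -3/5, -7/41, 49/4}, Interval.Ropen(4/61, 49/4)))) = EmptySet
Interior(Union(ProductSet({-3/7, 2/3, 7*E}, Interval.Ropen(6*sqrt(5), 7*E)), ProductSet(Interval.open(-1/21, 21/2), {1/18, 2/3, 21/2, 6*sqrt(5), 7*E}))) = EmptySet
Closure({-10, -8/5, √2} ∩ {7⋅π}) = ∅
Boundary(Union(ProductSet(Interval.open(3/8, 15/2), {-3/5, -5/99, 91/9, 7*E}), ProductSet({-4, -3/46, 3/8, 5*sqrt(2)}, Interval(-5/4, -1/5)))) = Union(ProductSet({-4, -3/46, 3/8, 5*sqrt(2)}, Interval(-5/4, -1/5)), ProductSet(Interval(3/8, 15/2), {-3/5, -5/99, 91/9, 7*E}))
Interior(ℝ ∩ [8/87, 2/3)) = (8/87, 2/3)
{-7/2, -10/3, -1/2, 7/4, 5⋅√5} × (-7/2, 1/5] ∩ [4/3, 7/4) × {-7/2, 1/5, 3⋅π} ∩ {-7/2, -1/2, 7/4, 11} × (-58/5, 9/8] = ∅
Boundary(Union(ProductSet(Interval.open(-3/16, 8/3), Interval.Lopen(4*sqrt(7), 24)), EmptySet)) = Union(ProductSet({-3/16, 8/3}, Interval(4*sqrt(7), 24)), ProductSet(Interval(-3/16, 8/3), {24, 4*sqrt(7)}))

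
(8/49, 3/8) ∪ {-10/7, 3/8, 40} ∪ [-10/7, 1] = [-10/7, 1] ∪ {40}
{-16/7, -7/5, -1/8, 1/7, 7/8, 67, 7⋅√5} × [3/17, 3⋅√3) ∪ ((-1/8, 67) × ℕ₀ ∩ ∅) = {-16/7, -7/5, -1/8, 1/7, 7/8, 67, 7⋅√5} × [3/17, 3⋅√3)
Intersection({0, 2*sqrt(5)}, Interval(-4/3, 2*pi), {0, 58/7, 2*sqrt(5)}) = {0, 2*sqrt(5)}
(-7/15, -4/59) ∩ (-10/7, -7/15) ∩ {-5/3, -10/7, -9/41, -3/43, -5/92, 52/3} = ∅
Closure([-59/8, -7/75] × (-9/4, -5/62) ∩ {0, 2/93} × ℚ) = ∅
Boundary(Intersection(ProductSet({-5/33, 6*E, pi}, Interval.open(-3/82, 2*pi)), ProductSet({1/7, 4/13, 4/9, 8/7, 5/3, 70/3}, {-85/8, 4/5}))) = EmptySet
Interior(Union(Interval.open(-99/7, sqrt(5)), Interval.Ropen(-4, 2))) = Interval.open(-99/7, sqrt(5))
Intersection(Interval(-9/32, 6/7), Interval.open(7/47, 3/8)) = Interval.open(7/47, 3/8)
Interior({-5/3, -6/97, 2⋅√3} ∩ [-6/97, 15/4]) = ∅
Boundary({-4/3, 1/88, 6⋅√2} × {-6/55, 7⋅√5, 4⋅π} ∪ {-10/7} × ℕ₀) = ({-10/7} × ℕ₀) ∪ ({-4/3, 1/88, 6⋅√2} × {-6/55, 7⋅√5, 4⋅π})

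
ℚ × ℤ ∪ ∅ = ℚ × ℤ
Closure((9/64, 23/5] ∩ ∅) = ∅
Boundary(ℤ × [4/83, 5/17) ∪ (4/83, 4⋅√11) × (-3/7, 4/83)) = (ℤ × [4/83, 5/17]) ∪ ({4/83, 4⋅√11} × [-3/7, 4/83]) ∪ ([4/83, 4⋅√11] × {-3/7, 4/83})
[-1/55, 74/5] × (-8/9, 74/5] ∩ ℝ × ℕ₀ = [-1/55, 74/5] × {0, 1, …, 14}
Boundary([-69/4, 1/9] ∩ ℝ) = {-69/4, 1/9}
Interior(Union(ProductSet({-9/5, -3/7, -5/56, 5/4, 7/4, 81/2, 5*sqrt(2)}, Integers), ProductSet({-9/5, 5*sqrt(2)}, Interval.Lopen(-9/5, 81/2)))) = EmptySet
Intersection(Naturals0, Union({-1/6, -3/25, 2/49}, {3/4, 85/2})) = EmptySet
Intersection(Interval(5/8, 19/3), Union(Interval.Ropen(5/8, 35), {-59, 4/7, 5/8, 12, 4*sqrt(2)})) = Interval(5/8, 19/3)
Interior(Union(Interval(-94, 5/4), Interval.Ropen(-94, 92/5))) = Interval.open(-94, 92/5)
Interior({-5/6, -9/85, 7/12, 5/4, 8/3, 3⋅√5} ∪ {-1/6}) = ∅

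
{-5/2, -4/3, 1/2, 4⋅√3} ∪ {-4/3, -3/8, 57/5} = {-5/2, -4/3, -3/8, 1/2, 57/5, 4⋅√3}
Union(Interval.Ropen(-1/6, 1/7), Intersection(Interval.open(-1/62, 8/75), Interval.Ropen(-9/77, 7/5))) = Interval.Ropen(-1/6, 1/7)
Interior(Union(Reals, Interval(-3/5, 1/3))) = Interval(-oo, oo)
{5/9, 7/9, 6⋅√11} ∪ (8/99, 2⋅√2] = (8/99, 2⋅√2] ∪ {6⋅√11}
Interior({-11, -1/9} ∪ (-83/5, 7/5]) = (-83/5, 7/5)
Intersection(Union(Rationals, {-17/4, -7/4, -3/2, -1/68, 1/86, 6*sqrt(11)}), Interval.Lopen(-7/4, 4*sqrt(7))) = Intersection(Interval.Lopen(-7/4, 4*sqrt(7)), Rationals)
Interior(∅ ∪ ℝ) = ℝ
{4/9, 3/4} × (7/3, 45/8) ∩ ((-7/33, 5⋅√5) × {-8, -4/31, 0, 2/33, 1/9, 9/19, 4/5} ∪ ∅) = ∅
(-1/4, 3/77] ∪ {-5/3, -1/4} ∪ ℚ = ℚ ∪ [-1/4, 3/77]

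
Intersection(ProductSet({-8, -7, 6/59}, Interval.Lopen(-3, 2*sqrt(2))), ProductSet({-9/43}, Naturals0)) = EmptySet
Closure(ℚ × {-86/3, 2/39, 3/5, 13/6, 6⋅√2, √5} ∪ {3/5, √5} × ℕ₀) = ({3/5, √5} × ℕ₀) ∪ (ℝ × {-86/3, 2/39, 3/5, 13/6, 6⋅√2, √5})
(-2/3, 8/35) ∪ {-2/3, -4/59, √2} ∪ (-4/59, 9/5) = [-2/3, 9/5)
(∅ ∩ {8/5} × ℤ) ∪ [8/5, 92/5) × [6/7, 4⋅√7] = [8/5, 92/5) × [6/7, 4⋅√7]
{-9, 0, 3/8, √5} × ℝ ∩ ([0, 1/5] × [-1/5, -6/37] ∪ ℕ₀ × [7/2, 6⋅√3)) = {0} × ([-1/5, -6/37] ∪ [7/2, 6⋅√3))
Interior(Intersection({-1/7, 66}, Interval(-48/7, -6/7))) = EmptySet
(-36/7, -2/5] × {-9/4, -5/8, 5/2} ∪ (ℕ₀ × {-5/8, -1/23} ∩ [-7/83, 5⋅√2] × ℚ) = ({0, 1, …, 7} × {-5/8, -1/23}) ∪ ((-36/7, -2/5] × {-9/4, -5/8, 5/2})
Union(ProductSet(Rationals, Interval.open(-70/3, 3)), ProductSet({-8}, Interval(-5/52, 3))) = Union(ProductSet({-8}, Interval(-5/52, 3)), ProductSet(Rationals, Interval.open(-70/3, 3)))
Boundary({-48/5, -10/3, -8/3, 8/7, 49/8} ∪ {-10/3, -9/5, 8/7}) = {-48/5, -10/3, -8/3, -9/5, 8/7, 49/8}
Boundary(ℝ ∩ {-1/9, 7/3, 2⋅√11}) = {-1/9, 7/3, 2⋅√11}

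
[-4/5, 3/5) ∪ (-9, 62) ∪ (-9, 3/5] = (-9, 62)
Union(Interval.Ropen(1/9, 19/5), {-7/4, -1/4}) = Union({-7/4, -1/4}, Interval.Ropen(1/9, 19/5))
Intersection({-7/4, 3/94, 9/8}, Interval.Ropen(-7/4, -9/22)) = {-7/4}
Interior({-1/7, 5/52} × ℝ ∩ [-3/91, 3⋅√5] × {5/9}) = ∅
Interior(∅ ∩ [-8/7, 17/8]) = ∅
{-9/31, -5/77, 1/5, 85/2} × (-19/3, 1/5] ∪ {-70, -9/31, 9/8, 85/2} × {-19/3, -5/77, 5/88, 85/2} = ({-70, -9/31, 9/8, 85/2} × {-19/3, -5/77, 5/88, 85/2}) ∪ ({-9/31, -5/77, 1/5, 85/2} × (-19/3, 1/5])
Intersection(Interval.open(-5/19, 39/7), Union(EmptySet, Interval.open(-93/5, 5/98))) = Interval.open(-5/19, 5/98)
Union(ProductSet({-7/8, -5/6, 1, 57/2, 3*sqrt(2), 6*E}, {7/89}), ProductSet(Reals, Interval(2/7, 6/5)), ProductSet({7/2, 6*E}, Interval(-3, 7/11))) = Union(ProductSet({7/2, 6*E}, Interval(-3, 7/11)), ProductSet({-7/8, -5/6, 1, 57/2, 3*sqrt(2), 6*E}, {7/89}), ProductSet(Reals, Interval(2/7, 6/5)))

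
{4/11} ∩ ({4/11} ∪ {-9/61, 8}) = {4/11}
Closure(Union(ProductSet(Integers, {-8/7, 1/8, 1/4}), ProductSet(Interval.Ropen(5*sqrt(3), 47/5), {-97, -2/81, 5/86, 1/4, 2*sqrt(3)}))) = Union(ProductSet(Integers, {-8/7, 1/8, 1/4}), ProductSet(Interval(5*sqrt(3), 47/5), {-97, -2/81, 5/86, 1/4, 2*sqrt(3)}))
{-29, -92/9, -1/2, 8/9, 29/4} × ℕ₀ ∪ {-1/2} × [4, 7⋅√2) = ({-29, -92/9, -1/2, 8/9, 29/4} × ℕ₀) ∪ ({-1/2} × [4, 7⋅√2))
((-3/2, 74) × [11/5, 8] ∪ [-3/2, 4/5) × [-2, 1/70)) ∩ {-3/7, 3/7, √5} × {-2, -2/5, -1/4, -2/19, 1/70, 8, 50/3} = ({-3/7, 3/7} × {-2, -2/5, -1/4, -2/19}) ∪ ({-3/7, 3/7, √5} × {8})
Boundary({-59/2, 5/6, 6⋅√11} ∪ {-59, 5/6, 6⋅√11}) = {-59, -59/2, 5/6, 6⋅√11}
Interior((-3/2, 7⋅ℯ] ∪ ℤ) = ({-1, 0, …, 19} \ ℤ \ (-3/2, 7⋅ℯ)) ∪ (ℤ \ ({-3/2, 7⋅ℯ} ∪ (ℤ \ (-3/2, 7⋅ℯ)))) ∪ ((-3/2, 7⋅ℯ) \ ℤ \ (-3/2, 7⋅ℯ)) ∪ ({-1, 0, …, 19} \ ({-3/2, 7⋅ℯ} ∪ (ℤ \ (-3/2, 7⋅ℯ))))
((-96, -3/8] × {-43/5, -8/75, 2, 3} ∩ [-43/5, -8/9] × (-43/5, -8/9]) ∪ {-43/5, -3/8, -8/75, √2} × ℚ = {-43/5, -3/8, -8/75, √2} × ℚ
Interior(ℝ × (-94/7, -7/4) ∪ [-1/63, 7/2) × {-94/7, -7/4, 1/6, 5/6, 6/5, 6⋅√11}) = ℝ × (-94/7, -7/4)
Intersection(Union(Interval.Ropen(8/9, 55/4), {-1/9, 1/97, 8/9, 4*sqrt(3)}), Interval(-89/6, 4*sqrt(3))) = Union({-1/9, 1/97}, Interval(8/9, 4*sqrt(3)))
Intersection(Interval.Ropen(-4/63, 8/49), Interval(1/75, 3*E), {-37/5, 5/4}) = EmptySet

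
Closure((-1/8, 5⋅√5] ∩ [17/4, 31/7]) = [17/4, 31/7]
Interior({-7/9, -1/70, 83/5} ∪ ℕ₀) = ∅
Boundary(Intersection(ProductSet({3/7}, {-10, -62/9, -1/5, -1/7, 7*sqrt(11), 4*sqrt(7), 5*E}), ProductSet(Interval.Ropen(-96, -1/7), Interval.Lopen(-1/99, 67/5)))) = EmptySet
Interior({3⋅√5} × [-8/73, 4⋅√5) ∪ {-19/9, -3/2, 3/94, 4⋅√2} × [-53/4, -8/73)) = ∅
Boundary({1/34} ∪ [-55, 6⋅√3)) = {-55, 6⋅√3}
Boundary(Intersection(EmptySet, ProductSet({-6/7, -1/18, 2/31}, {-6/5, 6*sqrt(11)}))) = EmptySet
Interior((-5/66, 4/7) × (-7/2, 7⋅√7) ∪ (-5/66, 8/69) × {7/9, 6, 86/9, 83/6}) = (-5/66, 4/7) × (-7/2, 7⋅√7)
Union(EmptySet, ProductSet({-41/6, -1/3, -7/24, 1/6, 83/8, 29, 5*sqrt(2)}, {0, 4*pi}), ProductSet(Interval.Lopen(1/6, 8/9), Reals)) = Union(ProductSet({-41/6, -1/3, -7/24, 1/6, 83/8, 29, 5*sqrt(2)}, {0, 4*pi}), ProductSet(Interval.Lopen(1/6, 8/9), Reals))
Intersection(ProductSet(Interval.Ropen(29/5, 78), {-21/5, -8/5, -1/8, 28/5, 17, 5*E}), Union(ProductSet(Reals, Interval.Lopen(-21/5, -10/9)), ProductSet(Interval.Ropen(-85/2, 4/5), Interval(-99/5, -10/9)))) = ProductSet(Interval.Ropen(29/5, 78), {-8/5})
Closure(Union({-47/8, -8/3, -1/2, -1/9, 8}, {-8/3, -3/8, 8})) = {-47/8, -8/3, -1/2, -3/8, -1/9, 8}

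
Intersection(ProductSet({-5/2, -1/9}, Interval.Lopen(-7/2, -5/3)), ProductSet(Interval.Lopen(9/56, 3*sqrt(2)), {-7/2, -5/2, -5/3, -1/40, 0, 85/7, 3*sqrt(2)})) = EmptySet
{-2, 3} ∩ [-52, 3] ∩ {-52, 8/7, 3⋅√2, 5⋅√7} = ∅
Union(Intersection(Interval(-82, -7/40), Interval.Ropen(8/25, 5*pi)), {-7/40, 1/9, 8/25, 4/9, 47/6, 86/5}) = {-7/40, 1/9, 8/25, 4/9, 47/6, 86/5}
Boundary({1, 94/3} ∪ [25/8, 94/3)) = {1, 25/8, 94/3}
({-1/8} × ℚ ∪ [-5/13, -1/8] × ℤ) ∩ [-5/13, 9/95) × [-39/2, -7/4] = ({-1/8} × (ℚ ∩ [-39/2, -7/4])) ∪ ([-5/13, -1/8] × {-19, -18, …, -2})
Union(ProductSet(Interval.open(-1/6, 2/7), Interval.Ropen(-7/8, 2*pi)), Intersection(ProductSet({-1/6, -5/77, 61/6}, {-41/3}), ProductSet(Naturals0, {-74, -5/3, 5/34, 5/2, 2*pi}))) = ProductSet(Interval.open(-1/6, 2/7), Interval.Ropen(-7/8, 2*pi))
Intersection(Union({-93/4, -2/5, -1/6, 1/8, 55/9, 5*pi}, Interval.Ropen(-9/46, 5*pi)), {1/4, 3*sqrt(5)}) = {1/4, 3*sqrt(5)}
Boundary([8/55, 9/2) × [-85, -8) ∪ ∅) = ({8/55, 9/2} × [-85, -8]) ∪ ([8/55, 9/2] × {-85, -8})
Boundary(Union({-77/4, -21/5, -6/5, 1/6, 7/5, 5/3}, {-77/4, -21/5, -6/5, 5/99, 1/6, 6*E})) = {-77/4, -21/5, -6/5, 5/99, 1/6, 7/5, 5/3, 6*E}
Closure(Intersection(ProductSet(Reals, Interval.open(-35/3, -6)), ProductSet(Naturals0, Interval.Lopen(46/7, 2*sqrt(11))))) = EmptySet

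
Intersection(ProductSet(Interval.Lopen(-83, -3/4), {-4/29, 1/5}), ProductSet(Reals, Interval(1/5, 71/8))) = ProductSet(Interval.Lopen(-83, -3/4), {1/5})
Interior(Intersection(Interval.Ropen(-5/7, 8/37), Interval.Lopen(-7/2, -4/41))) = Interval.open(-5/7, -4/41)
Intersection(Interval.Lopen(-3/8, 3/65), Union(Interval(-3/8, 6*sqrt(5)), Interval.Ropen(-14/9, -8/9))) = Interval.Lopen(-3/8, 3/65)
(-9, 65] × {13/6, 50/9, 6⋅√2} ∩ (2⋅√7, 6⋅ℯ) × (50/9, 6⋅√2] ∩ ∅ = ∅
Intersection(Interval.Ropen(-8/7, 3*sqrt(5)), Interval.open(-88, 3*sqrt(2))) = Interval.Ropen(-8/7, 3*sqrt(2))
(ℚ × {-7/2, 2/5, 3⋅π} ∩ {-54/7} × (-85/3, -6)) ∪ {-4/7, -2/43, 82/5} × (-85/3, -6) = {-4/7, -2/43, 82/5} × (-85/3, -6)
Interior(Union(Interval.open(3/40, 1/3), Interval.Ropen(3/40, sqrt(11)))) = Interval.open(3/40, sqrt(11))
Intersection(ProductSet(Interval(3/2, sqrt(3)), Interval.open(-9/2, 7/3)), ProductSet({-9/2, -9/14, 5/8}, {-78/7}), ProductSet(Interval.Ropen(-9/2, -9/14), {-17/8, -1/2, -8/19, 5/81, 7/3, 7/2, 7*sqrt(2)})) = EmptySet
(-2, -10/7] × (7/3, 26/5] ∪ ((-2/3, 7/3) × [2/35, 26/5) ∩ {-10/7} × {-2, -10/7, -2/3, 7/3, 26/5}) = (-2, -10/7] × (7/3, 26/5]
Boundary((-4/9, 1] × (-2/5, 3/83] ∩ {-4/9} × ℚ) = ∅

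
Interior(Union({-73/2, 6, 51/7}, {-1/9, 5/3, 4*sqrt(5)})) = EmptySet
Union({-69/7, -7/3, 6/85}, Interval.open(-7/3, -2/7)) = Union({-69/7, 6/85}, Interval.Ropen(-7/3, -2/7))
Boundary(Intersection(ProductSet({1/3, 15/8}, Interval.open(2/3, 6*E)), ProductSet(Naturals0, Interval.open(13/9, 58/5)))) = EmptySet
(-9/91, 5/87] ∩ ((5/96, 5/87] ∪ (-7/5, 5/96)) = (-9/91, 5/96) ∪ (5/96, 5/87]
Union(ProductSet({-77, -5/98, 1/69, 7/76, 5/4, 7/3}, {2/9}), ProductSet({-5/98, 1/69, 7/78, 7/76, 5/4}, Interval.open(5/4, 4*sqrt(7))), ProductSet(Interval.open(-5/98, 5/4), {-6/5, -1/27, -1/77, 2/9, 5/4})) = Union(ProductSet({-5/98, 1/69, 7/78, 7/76, 5/4}, Interval.open(5/4, 4*sqrt(7))), ProductSet({-77, -5/98, 1/69, 7/76, 5/4, 7/3}, {2/9}), ProductSet(Interval.open(-5/98, 5/4), {-6/5, -1/27, -1/77, 2/9, 5/4}))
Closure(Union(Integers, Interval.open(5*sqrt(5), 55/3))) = Union(Integers, Interval(5*sqrt(5), 55/3))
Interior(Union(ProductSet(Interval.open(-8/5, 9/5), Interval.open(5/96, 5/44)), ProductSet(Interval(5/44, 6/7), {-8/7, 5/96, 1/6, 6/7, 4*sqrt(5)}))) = ProductSet(Interval.open(-8/5, 9/5), Interval.open(5/96, 5/44))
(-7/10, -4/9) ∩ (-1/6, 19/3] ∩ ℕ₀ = ∅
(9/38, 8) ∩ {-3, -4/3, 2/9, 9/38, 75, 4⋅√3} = {4⋅√3}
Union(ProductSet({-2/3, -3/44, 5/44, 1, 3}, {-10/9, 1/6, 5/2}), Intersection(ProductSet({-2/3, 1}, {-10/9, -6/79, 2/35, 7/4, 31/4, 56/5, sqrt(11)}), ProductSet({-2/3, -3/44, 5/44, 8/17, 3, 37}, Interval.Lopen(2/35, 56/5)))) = Union(ProductSet({-2/3}, {7/4, 31/4, 56/5, sqrt(11)}), ProductSet({-2/3, -3/44, 5/44, 1, 3}, {-10/9, 1/6, 5/2}))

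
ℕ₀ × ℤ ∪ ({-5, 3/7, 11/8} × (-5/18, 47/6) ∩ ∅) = ℕ₀ × ℤ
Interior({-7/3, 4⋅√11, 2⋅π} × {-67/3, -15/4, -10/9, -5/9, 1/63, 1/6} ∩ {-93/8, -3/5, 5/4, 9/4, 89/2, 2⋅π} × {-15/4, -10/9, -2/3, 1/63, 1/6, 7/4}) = ∅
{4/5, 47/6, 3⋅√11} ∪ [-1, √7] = [-1, √7] ∪ {47/6, 3⋅√11}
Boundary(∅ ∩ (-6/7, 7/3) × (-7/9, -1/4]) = ∅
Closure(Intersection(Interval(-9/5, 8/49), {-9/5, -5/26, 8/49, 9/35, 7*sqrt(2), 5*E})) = {-9/5, -5/26, 8/49}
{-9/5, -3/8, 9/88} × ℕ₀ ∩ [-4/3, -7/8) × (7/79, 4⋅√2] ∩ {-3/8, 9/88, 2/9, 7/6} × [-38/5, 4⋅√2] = ∅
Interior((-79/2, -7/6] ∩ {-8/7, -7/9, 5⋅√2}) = ∅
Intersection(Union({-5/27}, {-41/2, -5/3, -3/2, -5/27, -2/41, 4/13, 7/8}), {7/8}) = {7/8}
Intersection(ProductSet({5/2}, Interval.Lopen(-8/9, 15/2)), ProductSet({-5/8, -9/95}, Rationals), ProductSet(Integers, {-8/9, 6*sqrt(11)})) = EmptySet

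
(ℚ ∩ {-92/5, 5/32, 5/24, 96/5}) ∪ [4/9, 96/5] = {-92/5, 5/32, 5/24} ∪ [4/9, 96/5]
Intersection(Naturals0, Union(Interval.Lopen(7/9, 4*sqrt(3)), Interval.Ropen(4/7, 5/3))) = Range(1, 7, 1)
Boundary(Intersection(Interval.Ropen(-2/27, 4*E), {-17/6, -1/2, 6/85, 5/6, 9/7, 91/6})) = {6/85, 5/6, 9/7}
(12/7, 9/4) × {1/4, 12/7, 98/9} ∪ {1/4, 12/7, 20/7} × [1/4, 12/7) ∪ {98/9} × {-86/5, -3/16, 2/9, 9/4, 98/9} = ({98/9} × {-86/5, -3/16, 2/9, 9/4, 98/9}) ∪ ({1/4, 12/7, 20/7} × [1/4, 12/7)) ∪ ((12/7, 9/4) × {1/4, 12/7, 98/9})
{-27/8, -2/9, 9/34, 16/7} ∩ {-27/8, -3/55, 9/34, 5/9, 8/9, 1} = {-27/8, 9/34}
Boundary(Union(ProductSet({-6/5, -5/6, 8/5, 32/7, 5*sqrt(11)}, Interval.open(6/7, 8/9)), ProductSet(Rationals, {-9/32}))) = Union(ProductSet({-6/5, -5/6, 8/5, 32/7, 5*sqrt(11)}, Interval(6/7, 8/9)), ProductSet(Reals, {-9/32}))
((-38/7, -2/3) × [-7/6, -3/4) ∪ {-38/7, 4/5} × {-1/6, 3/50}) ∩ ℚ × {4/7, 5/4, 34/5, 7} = ∅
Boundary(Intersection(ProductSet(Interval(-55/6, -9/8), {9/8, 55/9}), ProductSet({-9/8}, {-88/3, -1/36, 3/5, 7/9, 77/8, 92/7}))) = EmptySet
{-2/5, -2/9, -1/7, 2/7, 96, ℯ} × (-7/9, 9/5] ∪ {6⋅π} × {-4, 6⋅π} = ({6⋅π} × {-4, 6⋅π}) ∪ ({-2/5, -2/9, -1/7, 2/7, 96, ℯ} × (-7/9, 9/5])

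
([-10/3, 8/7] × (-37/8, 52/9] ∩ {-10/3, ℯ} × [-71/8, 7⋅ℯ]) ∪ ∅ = {-10/3} × (-37/8, 52/9]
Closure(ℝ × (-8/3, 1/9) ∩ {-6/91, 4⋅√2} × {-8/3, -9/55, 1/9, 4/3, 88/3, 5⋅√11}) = {-6/91, 4⋅√2} × {-9/55}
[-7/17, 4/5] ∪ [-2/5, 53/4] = [-7/17, 53/4]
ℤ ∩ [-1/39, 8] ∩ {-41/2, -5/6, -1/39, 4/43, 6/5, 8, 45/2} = {8}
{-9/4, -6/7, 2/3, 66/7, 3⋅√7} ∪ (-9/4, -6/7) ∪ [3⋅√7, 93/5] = [-9/4, -6/7] ∪ {2/3} ∪ [3⋅√7, 93/5]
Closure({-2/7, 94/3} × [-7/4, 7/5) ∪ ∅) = {-2/7, 94/3} × [-7/4, 7/5]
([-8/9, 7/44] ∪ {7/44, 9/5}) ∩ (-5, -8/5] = ∅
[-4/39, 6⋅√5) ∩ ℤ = {0, 1, …, 13}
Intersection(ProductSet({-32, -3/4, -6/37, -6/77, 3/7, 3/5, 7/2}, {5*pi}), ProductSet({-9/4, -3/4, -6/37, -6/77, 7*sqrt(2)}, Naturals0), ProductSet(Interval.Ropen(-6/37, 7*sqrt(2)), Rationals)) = EmptySet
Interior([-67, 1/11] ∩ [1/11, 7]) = ∅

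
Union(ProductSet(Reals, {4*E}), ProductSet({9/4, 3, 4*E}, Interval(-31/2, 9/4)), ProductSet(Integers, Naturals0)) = Union(ProductSet({9/4, 3, 4*E}, Interval(-31/2, 9/4)), ProductSet(Integers, Naturals0), ProductSet(Reals, {4*E}))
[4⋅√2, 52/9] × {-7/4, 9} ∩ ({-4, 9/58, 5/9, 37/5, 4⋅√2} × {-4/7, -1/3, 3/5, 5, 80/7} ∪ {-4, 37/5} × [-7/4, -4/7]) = ∅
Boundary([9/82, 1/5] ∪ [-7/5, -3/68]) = {-7/5, -3/68, 9/82, 1/5}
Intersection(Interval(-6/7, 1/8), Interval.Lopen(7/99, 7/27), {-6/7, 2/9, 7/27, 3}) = EmptySet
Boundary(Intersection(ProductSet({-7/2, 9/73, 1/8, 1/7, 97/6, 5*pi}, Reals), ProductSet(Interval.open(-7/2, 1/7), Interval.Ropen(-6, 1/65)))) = ProductSet({9/73, 1/8}, Interval(-6, 1/65))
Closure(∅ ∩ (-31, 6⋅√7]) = ∅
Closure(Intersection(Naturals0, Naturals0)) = Naturals0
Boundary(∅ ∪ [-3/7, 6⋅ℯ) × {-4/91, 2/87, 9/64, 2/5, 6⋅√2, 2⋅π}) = [-3/7, 6⋅ℯ] × {-4/91, 2/87, 9/64, 2/5, 6⋅√2, 2⋅π}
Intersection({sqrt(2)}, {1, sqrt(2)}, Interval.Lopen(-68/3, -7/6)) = EmptySet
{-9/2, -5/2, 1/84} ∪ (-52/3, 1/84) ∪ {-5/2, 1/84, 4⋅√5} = (-52/3, 1/84] ∪ {4⋅√5}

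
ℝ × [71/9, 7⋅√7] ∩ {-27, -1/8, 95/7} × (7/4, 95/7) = {-27, -1/8, 95/7} × [71/9, 95/7)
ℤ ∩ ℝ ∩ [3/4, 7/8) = ∅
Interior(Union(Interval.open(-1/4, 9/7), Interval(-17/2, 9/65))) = Interval.open(-17/2, 9/7)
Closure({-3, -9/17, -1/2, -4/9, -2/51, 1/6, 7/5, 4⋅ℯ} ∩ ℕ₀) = ∅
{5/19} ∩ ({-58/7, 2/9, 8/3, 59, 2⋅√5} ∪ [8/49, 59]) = {5/19}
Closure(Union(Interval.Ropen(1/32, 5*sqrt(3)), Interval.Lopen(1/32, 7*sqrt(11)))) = Interval(1/32, 7*sqrt(11))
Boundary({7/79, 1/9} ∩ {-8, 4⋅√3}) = ∅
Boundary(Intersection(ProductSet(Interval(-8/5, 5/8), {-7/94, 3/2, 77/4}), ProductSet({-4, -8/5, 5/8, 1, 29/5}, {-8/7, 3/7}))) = EmptySet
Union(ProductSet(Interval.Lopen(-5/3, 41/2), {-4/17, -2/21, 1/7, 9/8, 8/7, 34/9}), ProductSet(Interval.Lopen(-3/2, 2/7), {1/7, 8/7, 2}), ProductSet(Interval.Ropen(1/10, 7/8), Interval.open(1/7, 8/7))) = Union(ProductSet(Interval.Lopen(-5/3, 41/2), {-4/17, -2/21, 1/7, 9/8, 8/7, 34/9}), ProductSet(Interval.Lopen(-3/2, 2/7), {1/7, 8/7, 2}), ProductSet(Interval.Ropen(1/10, 7/8), Interval.open(1/7, 8/7)))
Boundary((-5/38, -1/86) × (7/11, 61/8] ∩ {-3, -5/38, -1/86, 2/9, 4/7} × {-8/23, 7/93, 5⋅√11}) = ∅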